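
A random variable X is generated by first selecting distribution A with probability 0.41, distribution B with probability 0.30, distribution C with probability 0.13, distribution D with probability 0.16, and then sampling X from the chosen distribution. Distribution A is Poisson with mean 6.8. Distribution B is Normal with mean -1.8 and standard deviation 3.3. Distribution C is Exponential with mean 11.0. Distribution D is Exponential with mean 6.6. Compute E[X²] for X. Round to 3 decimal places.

71.385

For each component E[X²] = Var + (mean)², giving A: 53.04; B: 14.13; C: 242; D: 87.12.
Overall E[X²] = 0.41·53.04 + 0.3·14.13 + 0.13·242 + 0.16·87.12 = 71.3846.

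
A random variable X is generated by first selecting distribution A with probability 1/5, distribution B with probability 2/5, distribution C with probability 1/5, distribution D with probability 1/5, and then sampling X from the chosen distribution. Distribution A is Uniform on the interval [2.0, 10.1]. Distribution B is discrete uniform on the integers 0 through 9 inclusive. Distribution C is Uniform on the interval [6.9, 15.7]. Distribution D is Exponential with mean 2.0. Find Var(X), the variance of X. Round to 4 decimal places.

Per component, A: μ=6.05, E[X²]=42.07; B: μ=4.5, E[X²]=28.5; C: μ=11.3, E[X²]=134.143; D: μ=2, E[X²]=8.
E[X] = 0.2·6.05 + 0.4·4.5 + 0.2·11.3 + 0.2·2 = 5.67.
E[X²] = 0.2·42.07 + 0.4·28.5 + 0.2·134.143 + 0.2·8 = 48.2427.
Var(X) = E[X²] − (E[X])² = 48.2427 − 32.1489 = 16.0938.

16.0938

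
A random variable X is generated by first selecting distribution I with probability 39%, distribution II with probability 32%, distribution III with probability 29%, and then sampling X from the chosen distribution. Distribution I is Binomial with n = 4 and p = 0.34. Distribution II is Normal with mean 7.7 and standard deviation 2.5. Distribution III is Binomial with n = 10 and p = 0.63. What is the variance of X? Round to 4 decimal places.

10.9844

Per component, I: μ=1.36, E[X²]=2.7472; II: μ=7.7, E[X²]=65.54; III: μ=6.3, E[X²]=42.021.
E[X] = 0.39·1.36 + 0.32·7.7 + 0.29·6.3 = 4.8214.
E[X²] = 0.39·2.7472 + 0.32·65.54 + 0.29·42.021 = 34.2303.
Var(X) = E[X²] − (E[X])² = 34.2303 − 23.2459 = 10.9844.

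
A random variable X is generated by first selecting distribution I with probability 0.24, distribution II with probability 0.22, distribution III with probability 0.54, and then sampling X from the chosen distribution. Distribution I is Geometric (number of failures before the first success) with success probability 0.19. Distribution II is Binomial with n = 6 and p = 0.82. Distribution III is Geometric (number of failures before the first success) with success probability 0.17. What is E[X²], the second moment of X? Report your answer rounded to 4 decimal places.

43.6480

For each component E[X²] = Var + (mean)², giving I: 40.6122; II: 25.092; III: 52.5571.
Overall E[X²] = 0.24·40.6122 + 0.22·25.092 + 0.54·52.5571 = 43.648.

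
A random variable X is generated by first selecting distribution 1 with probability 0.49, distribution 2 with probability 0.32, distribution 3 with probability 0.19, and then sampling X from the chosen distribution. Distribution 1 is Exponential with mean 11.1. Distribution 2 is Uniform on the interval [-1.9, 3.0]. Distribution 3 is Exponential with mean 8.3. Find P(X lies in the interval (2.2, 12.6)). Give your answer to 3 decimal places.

Conditional on each component, P(2.2 < X < 12.6): 1: 0.498829; 2: 0.163265; 3: 0.548026.
By total probability, P(2.2 < X < 12.6) = 0.49·0.498829 + 0.32·0.163265 + 0.19·0.548026 = 0.400796.

0.401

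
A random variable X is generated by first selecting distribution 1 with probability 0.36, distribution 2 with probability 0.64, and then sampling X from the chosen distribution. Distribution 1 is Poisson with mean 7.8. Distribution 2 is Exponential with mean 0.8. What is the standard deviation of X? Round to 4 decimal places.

3.8088

Per component, 1: μ=7.8, E[X²]=68.64; 2: μ=0.8, E[X²]=1.28.
E[X] = 0.36·7.8 + 0.64·0.8 = 3.32.
E[X²] = 0.36·68.64 + 0.64·1.28 = 25.5296.
Var(X) = E[X²] − (E[X])² = 25.5296 − 11.0224 = 14.5072.
SD(X) = √14.5072 = 3.80883.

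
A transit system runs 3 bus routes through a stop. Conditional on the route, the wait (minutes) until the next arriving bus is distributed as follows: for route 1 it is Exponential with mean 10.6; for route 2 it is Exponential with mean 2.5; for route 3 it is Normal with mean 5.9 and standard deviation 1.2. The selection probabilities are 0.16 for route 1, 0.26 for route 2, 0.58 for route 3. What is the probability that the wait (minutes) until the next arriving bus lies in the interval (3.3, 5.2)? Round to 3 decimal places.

0.210

Conditional on each route, P(3.3 < X < 5.2): 1: 0.120199; 2: 0.142205; 3: 0.264704.
By total probability, P(3.3 < X < 5.2) = 0.16·0.120199 + 0.26·0.142205 + 0.58·0.264704 = 0.209734.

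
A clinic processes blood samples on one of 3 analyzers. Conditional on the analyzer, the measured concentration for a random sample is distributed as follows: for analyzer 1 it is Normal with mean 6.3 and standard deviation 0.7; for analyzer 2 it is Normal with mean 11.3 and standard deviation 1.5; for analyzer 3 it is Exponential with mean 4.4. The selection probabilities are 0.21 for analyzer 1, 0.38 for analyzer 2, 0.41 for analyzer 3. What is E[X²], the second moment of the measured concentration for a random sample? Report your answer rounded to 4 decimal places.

73.6902

For each component E[X²] = Var + (mean)², giving 1: 40.18; 2: 129.94; 3: 38.72.
Overall E[X²] = 0.21·40.18 + 0.38·129.94 + 0.41·38.72 = 73.6902.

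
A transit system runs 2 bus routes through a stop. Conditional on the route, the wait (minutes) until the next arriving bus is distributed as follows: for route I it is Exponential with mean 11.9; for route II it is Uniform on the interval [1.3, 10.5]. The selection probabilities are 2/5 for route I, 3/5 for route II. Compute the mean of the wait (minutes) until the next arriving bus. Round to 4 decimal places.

8.3000

Component means — I: 11.9; II: 5.9.
E[X] = 0.4·11.9 + 0.6·5.9 = 8.3.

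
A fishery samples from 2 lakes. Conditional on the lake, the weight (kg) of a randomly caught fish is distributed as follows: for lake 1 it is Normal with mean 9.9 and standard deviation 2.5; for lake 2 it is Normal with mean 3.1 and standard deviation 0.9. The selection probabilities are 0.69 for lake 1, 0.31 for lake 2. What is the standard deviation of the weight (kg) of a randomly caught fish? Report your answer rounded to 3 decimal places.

Per component, 1: μ=9.9, E[X²]=104.26; 2: μ=3.1, E[X²]=10.42.
E[X] = 0.69·9.9 + 0.31·3.1 = 7.792.
E[X²] = 0.69·104.26 + 0.31·10.42 = 75.1696.
Var(X) = E[X²] − (E[X])² = 75.1696 − 60.7153 = 14.4543.
SD(X) = √14.4543 = 3.80189.

3.802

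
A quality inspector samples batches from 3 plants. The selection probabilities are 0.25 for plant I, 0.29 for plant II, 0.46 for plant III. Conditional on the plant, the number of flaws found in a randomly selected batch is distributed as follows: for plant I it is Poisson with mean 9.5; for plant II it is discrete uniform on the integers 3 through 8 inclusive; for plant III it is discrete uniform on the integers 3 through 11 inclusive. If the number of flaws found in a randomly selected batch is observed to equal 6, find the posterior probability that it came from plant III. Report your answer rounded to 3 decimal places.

0.431

Likelihoods P(X=6 | ·): I: 0.0764208; II: 0.166667; III: 0.111111.
Posterior ∝ prior × likelihood. Numerator for III: 0.46·0.111111 = 0.0511111.
Normalizing constant: 0.25·0.0764208 + 0.29·0.166667 + 0.46·0.111111 = 0.11855.
P(III | observation) = 0.0511111 / 0.11855 = 0.431137.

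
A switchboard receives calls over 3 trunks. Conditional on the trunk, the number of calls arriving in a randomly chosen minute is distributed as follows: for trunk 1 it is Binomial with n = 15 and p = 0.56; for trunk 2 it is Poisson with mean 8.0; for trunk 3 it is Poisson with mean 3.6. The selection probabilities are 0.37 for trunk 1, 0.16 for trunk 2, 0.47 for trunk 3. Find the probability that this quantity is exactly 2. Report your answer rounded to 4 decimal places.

Conditional on each trunk, P(X = 2): 1: 0.000762869; 2: 0.0107348; 3: 0.177058.
By total probability, P(X = 2) = 0.37·0.000762869 + 0.16·0.0107348 + 0.47·0.177058 = 0.085217.

0.0852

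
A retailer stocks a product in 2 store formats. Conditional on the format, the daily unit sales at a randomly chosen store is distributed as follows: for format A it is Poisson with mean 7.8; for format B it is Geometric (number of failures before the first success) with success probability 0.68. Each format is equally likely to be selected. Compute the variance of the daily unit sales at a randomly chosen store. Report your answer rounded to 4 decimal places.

Per component, A: μ=7.8, E[X²]=68.64; B: μ=0.470588, E[X²]=0.913495.
E[X] = 0.5·7.8 + 0.5·0.470588 = 4.13529.
E[X²] = 0.5·68.64 + 0.5·0.913495 = 34.7767.
Var(X) = E[X²] − (E[X])² = 34.7767 − 17.1007 = 17.6761.

17.6761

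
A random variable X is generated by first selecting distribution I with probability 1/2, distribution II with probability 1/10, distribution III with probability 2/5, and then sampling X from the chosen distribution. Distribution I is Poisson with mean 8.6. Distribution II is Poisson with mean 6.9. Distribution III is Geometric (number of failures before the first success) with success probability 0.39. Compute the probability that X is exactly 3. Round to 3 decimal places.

0.051

Conditional on each component, P(X = 3): I: 0.0195169; II: 0.0551778; III: 0.0885226.
By total probability, P(X = 3) = 0.5·0.0195169 + 0.1·0.0551778 + 0.4·0.0885226 = 0.0506853.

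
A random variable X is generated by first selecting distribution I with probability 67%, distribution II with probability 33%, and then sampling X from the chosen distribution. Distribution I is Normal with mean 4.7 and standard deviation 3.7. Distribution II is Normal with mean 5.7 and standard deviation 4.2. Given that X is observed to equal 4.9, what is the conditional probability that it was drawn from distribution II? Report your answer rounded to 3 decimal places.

0.299

Likelihoods f(4.9 | ·): I: 0.107665; II: 0.0932787.
Posterior ∝ prior × likelihood. Numerator for II: 0.33·0.0932787 = 0.030782.
Normalizing constant: 0.67·0.107665 + 0.33·0.0932787 = 0.102917.
P(II | observation) = 0.030782 / 0.102917 = 0.299094.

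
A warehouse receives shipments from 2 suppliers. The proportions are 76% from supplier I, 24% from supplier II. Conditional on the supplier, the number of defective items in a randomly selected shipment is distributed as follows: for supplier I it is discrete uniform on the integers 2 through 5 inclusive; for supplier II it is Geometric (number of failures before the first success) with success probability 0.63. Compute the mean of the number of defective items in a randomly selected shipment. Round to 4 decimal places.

2.8010

Component means — I: 3.5; II: 0.587302.
E[X] = 0.76·3.5 + 0.24·0.587302 = 2.80095.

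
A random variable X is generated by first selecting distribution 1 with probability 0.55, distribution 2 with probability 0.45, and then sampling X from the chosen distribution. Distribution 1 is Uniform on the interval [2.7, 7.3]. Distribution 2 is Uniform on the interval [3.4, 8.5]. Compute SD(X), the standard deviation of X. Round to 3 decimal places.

1.473

Per component, 1: μ=5, E[X²]=26.7633; 2: μ=5.95, E[X²]=37.57.
E[X] = 0.55·5 + 0.45·5.95 = 5.4275.
E[X²] = 0.55·26.7633 + 0.45·37.57 = 31.6263.
Var(X) = E[X²] − (E[X])² = 31.6263 − 29.4578 = 2.16858.
SD(X) = √2.16858 = 1.47261.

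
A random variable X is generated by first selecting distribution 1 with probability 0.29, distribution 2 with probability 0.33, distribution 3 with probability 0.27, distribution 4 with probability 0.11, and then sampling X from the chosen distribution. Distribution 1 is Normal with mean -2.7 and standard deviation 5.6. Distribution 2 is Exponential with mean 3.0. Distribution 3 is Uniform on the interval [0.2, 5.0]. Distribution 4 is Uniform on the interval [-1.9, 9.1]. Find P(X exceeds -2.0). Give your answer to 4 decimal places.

Conditional on each component, P(X > -2.0): 1: 0.450262; 2: 1; 3: 1; 4: 1.
By total probability, P(X > -2.0) = 0.29·0.450262 + 0.33·1 + 0.27·1 + 0.11·1 = 0.840576.

0.8406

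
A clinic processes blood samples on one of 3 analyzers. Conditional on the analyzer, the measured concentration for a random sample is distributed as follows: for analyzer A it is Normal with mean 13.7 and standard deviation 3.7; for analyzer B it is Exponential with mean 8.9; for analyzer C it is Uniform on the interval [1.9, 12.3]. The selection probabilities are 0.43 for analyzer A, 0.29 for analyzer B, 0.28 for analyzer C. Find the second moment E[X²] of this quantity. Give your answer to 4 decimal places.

For each component E[X²] = Var + (mean)², giving A: 201.38; B: 158.42; C: 59.4233.
Overall E[X²] = 0.43·201.38 + 0.29·158.42 + 0.28·59.4233 = 149.174.

149.1737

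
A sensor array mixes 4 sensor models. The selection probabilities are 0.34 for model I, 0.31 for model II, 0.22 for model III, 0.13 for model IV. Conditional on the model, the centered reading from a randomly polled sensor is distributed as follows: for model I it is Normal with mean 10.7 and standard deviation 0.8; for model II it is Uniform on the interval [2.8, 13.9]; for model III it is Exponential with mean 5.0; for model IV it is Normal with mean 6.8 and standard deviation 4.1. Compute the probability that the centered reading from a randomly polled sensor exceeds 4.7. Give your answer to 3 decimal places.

0.773

Conditional on each model, P(X > 4.7): I: 1; II: 0.828829; III: 0.390628; IV: 0.695743.
By total probability, P(X > 4.7) = 0.34·1 + 0.31·0.828829 + 0.22·0.390628 + 0.13·0.695743 = 0.773322.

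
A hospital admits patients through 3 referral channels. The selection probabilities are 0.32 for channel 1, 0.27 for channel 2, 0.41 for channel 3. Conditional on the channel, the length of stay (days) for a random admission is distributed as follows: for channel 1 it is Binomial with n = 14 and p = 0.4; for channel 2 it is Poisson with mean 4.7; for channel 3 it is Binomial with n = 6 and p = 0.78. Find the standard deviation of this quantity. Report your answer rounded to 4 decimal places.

1.7168

Per component, 1: μ=5.6, E[X²]=34.72; 2: μ=4.7, E[X²]=26.79; 3: μ=4.68, E[X²]=22.932.
E[X] = 0.32·5.6 + 0.27·4.7 + 0.41·4.68 = 4.9798.
E[X²] = 0.32·34.72 + 0.27·26.79 + 0.41·22.932 = 27.7458.
Var(X) = E[X²] − (E[X])² = 27.7458 − 24.7984 = 2.94741.
SD(X) = √2.94741 = 1.7168.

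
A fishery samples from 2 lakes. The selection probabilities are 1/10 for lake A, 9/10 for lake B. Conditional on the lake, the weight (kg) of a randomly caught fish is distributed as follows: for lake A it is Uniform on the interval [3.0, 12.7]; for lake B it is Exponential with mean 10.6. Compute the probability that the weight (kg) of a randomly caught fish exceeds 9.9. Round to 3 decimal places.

Conditional on each lake, P(X > 9.9): A: 0.28866; B: 0.392993.
By total probability, P(X > 9.9) = 0.1·0.28866 + 0.9·0.392993 = 0.38256.

0.383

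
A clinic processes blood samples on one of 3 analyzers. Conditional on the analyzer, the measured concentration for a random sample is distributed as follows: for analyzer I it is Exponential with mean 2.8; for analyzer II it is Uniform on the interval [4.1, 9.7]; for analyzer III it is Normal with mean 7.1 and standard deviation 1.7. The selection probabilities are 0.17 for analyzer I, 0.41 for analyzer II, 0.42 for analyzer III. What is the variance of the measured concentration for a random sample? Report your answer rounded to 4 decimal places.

Per component, I: μ=2.8, E[X²]=15.68; II: μ=6.9, E[X²]=50.2233; III: μ=7.1, E[X²]=53.3.
E[X] = 0.17·2.8 + 0.41·6.9 + 0.42·7.1 = 6.287.
E[X²] = 0.17·15.68 + 0.41·50.2233 + 0.42·53.3 = 45.6432.
Var(X) = E[X²] − (E[X])² = 45.6432 − 39.5264 = 6.1168.

6.1168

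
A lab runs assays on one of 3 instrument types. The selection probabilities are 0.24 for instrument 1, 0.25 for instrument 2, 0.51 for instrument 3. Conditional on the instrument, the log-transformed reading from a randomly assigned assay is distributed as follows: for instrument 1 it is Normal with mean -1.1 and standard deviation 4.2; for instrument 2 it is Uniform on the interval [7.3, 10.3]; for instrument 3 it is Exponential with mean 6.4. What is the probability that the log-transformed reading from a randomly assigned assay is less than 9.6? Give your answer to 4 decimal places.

Conditional on each instrument, P(X < 9.6): 1: 0.994577; 2: 0.766667; 3: 0.77687.
By total probability, P(X < 9.6) = 0.24·0.994577 + 0.25·0.766667 + 0.51·0.77687 = 0.826569.

0.8266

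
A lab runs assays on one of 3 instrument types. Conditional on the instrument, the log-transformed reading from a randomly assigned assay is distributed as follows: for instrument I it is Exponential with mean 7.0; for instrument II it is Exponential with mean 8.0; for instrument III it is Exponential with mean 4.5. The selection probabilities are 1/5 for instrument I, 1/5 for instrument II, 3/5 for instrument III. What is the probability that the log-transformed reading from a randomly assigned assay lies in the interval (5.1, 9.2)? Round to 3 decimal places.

Conditional on each instrument, P(5.1 < X < 9.2): I: 0.213932; II: 0.211976; III: 0.192506.
By total probability, P(5.1 < X < 9.2) = 0.2·0.213932 + 0.2·0.211976 + 0.6·0.192506 = 0.200685.

0.201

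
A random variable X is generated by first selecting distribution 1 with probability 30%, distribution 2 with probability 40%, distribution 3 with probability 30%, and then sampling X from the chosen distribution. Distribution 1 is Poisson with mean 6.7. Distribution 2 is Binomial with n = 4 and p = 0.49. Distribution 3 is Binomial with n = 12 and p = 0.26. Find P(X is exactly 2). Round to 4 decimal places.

Conditional on each component, P(X = 2): 1: 0.0276278; 2: 0.3747; 3: 0.219689.
By total probability, P(X = 2) = 0.3·0.0276278 + 0.4·0.3747 + 0.3·0.219689 = 0.224075.

0.2241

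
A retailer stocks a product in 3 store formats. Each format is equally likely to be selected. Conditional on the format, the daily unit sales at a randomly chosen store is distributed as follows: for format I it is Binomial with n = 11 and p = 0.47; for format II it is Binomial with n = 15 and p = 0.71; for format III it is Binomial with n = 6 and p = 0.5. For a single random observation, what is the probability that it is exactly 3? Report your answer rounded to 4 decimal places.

Conditional on each format, P(X = 3): I: 0.106656; II: 5.76186e-05; III: 0.3125.
By total probability, P(X = 3) = 0.333333·0.106656 + 0.333333·5.76186e-05 + 0.333333·0.3125 = 0.139738.

0.1397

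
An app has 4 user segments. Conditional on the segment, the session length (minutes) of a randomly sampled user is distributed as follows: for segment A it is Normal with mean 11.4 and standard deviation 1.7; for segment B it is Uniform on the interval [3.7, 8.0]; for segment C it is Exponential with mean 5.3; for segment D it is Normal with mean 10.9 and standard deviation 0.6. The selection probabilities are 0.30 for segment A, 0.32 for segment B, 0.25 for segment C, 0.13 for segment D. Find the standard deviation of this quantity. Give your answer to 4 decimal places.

4.0362

Per component, A: μ=11.4, E[X²]=132.85; B: μ=5.85, E[X²]=35.7633; C: μ=5.3, E[X²]=56.18; D: μ=10.9, E[X²]=119.17.
E[X] = 0.3·11.4 + 0.32·5.85 + 0.25·5.3 + 0.13·10.9 = 8.034.
E[X²] = 0.3·132.85 + 0.32·35.7633 + 0.25·56.18 + 0.13·119.17 = 80.8364.
Var(X) = E[X²] − (E[X])² = 80.8364 − 64.5452 = 16.2912.
SD(X) = √16.2912 = 4.03624.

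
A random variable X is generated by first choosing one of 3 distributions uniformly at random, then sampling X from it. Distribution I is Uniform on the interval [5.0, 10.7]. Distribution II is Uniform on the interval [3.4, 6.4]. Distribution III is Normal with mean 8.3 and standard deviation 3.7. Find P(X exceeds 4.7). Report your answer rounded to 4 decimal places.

Conditional on each component, P(X > 4.7): I: 1; II: 0.566667; III: 0.834717.
By total probability, P(X > 4.7) = 0.333333·1 + 0.333333·0.566667 + 0.333333·0.834717 = 0.800461.

0.8005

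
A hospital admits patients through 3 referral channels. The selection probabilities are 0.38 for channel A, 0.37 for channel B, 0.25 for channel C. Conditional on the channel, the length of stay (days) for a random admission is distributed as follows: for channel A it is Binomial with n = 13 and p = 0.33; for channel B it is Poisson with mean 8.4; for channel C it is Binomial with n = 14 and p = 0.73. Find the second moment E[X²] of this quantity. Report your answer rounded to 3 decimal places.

64.103

For each component E[X²] = Var + (mean)², giving A: 21.2784; B: 78.96; C: 107.208.
Overall E[X²] = 0.38·21.2784 + 0.37·78.96 + 0.25·107.208 = 64.1029.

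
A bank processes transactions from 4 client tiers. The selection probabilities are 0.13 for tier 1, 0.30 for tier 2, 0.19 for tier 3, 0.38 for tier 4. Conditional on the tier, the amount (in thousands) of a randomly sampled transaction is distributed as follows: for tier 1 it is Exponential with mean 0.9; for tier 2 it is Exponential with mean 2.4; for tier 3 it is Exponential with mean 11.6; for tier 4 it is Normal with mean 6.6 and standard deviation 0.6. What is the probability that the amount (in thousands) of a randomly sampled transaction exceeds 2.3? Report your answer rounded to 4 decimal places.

Conditional on each tier, P(X > 2.3): 1: 0.0776491; 2: 0.383532; 3: 0.820144; 4: 1.
By total probability, P(X > 2.3) = 0.13·0.0776491 + 0.3·0.383532 + 0.19·0.820144 + 0.38·1 = 0.660981.

0.6610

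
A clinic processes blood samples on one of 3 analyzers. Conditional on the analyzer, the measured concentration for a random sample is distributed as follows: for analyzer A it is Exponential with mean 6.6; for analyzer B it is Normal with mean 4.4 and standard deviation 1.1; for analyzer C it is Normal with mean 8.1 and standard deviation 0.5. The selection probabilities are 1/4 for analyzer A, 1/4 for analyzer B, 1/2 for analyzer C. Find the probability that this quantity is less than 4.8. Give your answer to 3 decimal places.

0.290

Conditional on each analyzer, P(X < 4.8): A: 0.516775; B: 0.641935; C: 2.05579e-11.
By total probability, P(X < 4.8) = 0.25·0.516775 + 0.25·0.641935 + 0.5·2.05579e-11 = 0.289678.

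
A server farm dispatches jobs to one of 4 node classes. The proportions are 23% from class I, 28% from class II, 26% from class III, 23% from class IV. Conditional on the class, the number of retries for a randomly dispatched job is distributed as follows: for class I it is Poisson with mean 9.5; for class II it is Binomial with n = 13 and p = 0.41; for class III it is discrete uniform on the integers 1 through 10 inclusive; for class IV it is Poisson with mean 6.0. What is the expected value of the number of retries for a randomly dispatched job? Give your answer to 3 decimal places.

Component means — I: 9.5; II: 5.33; III: 5.5; IV: 6.
E[X] = 0.23·9.5 + 0.28·5.33 + 0.26·5.5 + 0.23·6 = 6.4874.

6.487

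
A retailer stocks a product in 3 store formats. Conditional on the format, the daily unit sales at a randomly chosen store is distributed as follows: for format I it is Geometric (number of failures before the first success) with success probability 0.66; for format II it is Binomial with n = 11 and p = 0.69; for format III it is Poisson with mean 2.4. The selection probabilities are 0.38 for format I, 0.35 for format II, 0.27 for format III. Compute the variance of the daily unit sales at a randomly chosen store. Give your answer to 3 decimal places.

11.335

Per component, I: μ=0.515152, E[X²]=1.04591; II: μ=7.59, E[X²]=59.961; III: μ=2.4, E[X²]=8.16.
E[X] = 0.38·0.515152 + 0.35·7.59 + 0.27·2.4 = 3.50026.
E[X²] = 0.38·1.04591 + 0.35·59.961 + 0.27·8.16 = 23.587.
Var(X) = E[X²] − (E[X])² = 23.587 − 12.2518 = 11.3352.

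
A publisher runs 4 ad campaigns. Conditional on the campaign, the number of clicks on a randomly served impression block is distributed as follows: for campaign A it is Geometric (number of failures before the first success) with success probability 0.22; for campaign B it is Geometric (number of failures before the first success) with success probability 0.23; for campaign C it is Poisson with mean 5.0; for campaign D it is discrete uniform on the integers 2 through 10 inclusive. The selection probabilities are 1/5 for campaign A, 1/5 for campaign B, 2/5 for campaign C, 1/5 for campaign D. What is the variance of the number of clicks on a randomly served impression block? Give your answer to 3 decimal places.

Per component, A: μ=3.54545, E[X²]=28.686; B: μ=3.34783, E[X²]=25.7637; C: μ=5, E[X²]=30; D: μ=6, E[X²]=42.6667.
E[X] = 0.2·3.54545 + 0.2·3.34783 + 0.4·5 + 0.2·6 = 4.57866.
E[X²] = 0.2·28.686 + 0.2·25.7637 + 0.4·30 + 0.2·42.6667 = 31.4233.
Var(X) = E[X²] − (E[X])² = 31.4233 − 20.9641 = 10.4592.

10.459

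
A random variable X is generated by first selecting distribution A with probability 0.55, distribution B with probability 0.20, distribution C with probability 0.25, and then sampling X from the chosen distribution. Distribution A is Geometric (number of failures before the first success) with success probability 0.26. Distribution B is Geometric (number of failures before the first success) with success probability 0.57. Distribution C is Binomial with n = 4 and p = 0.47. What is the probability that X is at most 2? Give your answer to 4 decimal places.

Conditional on each component, P(X ≤ 2): A: 0.594776; B: 0.920493; C: 0.731098.
By total probability, P(X ≤ 2) = 0.55·0.594776 + 0.2·0.920493 + 0.25·0.731098 = 0.694.

0.6940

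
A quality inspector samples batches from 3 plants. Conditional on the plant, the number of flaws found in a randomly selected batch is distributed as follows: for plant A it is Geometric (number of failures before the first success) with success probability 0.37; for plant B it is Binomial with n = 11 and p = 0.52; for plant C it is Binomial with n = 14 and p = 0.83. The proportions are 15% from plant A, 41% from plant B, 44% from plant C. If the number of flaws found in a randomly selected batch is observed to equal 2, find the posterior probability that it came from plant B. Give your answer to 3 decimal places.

0.272

Likelihoods P(X=2 | ·): A: 0.146853; B: 0.0201159; C: 3.65245e-08.
Posterior ∝ prior × likelihood. Numerator for B: 0.41·0.0201159 = 0.00824754.
Normalizing constant: 0.15·0.146853 + 0.41·0.0201159 + 0.44·3.65245e-08 = 0.0302755.
P(B | observation) = 0.00824754 / 0.0302755 = 0.272416.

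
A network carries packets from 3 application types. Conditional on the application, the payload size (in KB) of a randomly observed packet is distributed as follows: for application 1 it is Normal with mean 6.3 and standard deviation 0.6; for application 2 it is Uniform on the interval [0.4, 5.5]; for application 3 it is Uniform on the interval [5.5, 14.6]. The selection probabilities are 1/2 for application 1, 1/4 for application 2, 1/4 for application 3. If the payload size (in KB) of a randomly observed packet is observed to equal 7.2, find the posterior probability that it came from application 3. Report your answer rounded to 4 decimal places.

0.2029

Likelihoods f(7.2 | ·): 1: 0.215863; 2: 0; 3: 0.10989.
Posterior ∝ prior × likelihood. Numerator for 3: 0.25·0.10989 = 0.0274725.
Normalizing constant: 0.5·0.215863 + 0.25·0 + 0.25·0.10989 = 0.135404.
P(3 | observation) = 0.0274725 / 0.135404 = 0.202893.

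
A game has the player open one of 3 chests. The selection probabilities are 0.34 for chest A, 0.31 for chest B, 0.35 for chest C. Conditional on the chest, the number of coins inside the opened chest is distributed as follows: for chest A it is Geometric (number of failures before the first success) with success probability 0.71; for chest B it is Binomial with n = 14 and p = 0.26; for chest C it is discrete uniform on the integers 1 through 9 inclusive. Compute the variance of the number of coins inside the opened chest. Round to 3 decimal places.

7.174

Per component, A: μ=0.408451, E[X²]=0.742115; B: μ=3.64, E[X²]=15.9432; C: μ=5, E[X²]=31.6667.
E[X] = 0.34·0.408451 + 0.31·3.64 + 0.35·5 = 3.01727.
E[X²] = 0.34·0.742115 + 0.31·15.9432 + 0.35·31.6667 = 16.278.
Var(X) = E[X²] − (E[X])² = 16.278 − 9.10394 = 7.17411.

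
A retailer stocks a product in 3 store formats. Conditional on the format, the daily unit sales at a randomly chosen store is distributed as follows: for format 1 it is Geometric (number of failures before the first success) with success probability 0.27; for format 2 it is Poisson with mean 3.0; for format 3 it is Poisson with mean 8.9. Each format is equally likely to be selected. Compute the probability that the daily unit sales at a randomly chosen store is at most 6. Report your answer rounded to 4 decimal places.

0.6907

Conditional on each format, P(X ≤ 6): 1: 0.889526; 2: 0.966491; 3: 0.216042.
By total probability, P(X ≤ 6) = 0.333333·0.889526 + 0.333333·0.966491 + 0.333333·0.216042 = 0.690687.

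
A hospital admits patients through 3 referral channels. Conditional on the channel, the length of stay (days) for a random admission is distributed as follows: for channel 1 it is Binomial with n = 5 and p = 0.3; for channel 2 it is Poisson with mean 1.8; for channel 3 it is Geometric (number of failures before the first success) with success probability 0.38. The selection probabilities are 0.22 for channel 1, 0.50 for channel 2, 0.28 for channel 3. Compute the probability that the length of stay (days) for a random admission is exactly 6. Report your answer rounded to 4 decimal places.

Conditional on each channel, P(X = 6): 1: 0; 2: 0.00780859; 3: 0.0215841.
By total probability, P(X = 6) = 0.22·0 + 0.5·0.00780859 + 0.28·0.0215841 = 0.00994784.

0.0099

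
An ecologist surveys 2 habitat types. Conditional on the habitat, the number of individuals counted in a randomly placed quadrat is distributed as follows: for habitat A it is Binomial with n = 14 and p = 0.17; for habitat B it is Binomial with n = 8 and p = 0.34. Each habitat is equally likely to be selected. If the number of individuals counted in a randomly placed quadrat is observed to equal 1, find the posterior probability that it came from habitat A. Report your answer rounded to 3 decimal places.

0.587

Likelihoods P(X=1 | ·): A: 0.211151; B: 0.14838.
Posterior ∝ prior × likelihood. Numerator for A: 0.5·0.211151 = 0.105575.
Normalizing constant: 0.5·0.211151 + 0.5·0.14838 = 0.179765.
P(A | observation) = 0.105575 / 0.179765 = 0.587295.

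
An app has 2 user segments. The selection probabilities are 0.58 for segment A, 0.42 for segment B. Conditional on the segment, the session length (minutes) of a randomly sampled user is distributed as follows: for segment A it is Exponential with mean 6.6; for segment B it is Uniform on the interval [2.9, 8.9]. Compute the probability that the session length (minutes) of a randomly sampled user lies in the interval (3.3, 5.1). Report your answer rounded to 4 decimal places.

0.2100

Conditional on each segment, P(3.3 < X < 5.1): A: 0.144779; B: 0.3.
By total probability, P(3.3 < X < 5.1) = 0.58·0.144779 + 0.42·0.3 = 0.209972.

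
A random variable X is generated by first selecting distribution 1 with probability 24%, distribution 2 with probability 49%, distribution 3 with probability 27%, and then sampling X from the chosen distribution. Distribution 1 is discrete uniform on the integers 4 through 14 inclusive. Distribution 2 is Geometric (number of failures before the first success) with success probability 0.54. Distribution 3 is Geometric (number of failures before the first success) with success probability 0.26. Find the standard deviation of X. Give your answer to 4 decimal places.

4.1130

Per component, 1: μ=9, E[X²]=91; 2: μ=0.851852, E[X²]=2.30316; 3: μ=2.84615, E[X²]=19.0473.
E[X] = 0.24·9 + 0.49·0.851852 + 0.27·2.84615 = 3.34587.
E[X²] = 0.24·91 + 0.49·2.30316 + 0.27·19.0473 = 28.1113.
Var(X) = E[X²] − (E[X])² = 28.1113 − 11.1948 = 16.9165.
SD(X) = √16.9165 = 4.11297.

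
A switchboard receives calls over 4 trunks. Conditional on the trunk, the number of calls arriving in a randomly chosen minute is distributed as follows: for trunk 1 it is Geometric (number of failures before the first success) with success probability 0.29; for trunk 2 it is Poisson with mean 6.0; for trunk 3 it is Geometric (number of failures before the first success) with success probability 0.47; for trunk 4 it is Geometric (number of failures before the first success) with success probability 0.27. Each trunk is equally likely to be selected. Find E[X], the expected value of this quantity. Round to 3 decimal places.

3.070

Component means — 1: 2.44828; 2: 6; 3: 1.12766; 4: 2.7037.
E[X] = 0.25·2.44828 + 0.25·6 + 0.25·1.12766 + 0.25·2.7037 = 3.06991.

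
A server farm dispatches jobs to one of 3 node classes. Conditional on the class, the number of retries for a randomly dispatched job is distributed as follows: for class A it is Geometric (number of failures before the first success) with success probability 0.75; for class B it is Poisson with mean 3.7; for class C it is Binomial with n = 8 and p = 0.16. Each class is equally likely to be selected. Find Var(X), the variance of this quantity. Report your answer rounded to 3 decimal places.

3.750

Per component, A: μ=0.333333, E[X²]=0.555556; B: μ=3.7, E[X²]=17.39; C: μ=1.28, E[X²]=2.7136.
E[X] = 0.333333·0.333333 + 0.333333·3.7 + 0.333333·1.28 = 1.77111.
E[X²] = 0.333333·0.555556 + 0.333333·17.39 + 0.333333·2.7136 = 6.88639.
Var(X) = E[X²] − (E[X])² = 6.88639 − 3.13683 = 3.74955.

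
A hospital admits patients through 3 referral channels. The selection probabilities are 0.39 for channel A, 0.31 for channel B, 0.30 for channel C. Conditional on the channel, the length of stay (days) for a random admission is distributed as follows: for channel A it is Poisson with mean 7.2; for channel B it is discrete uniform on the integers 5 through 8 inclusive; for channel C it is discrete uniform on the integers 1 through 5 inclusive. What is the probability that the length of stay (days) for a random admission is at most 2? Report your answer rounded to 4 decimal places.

0.1299

Conditional on each channel, P(X ≤ 2): A: 0.0254735; B: 0; C: 0.4.
By total probability, P(X ≤ 2) = 0.39·0.0254735 + 0.31·0 + 0.3·0.4 = 0.129935.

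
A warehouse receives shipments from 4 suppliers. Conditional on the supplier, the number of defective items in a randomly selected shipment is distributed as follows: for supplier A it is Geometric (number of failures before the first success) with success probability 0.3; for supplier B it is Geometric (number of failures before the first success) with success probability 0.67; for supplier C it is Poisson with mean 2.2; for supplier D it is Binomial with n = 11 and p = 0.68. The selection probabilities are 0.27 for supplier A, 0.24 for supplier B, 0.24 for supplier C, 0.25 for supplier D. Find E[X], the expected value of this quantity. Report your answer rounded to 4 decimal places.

3.1462

Component means — A: 2.33333; B: 0.492537; C: 2.2; D: 7.48.
E[X] = 0.27·2.33333 + 0.24·0.492537 + 0.24·2.2 + 0.25·7.48 = 3.14621.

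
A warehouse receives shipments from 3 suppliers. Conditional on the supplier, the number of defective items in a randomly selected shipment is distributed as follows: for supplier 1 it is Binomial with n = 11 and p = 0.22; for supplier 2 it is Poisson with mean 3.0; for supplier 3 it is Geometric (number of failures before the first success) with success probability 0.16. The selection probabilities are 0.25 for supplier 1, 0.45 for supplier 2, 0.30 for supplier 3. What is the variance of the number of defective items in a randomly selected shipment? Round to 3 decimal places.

Per component, 1: μ=2.42, E[X²]=7.744; 2: μ=3, E[X²]=12; 3: μ=5.25, E[X²]=60.375.
E[X] = 0.25·2.42 + 0.45·3 + 0.3·5.25 = 3.53.
E[X²] = 0.25·7.744 + 0.45·12 + 0.3·60.375 = 25.4485.
Var(X) = E[X²] − (E[X])² = 25.4485 − 12.4609 = 12.9876.

12.988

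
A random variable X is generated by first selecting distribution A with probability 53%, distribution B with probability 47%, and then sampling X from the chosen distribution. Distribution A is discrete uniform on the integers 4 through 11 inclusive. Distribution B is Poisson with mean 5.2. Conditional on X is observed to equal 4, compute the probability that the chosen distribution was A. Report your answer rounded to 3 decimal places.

0.456

Likelihoods P(X=4 | ·): A: 0.125; B: 0.168063.
Posterior ∝ prior × likelihood. Numerator for A: 0.53·0.125 = 0.06625.
Normalizing constant: 0.53·0.125 + 0.47·0.168063 = 0.145239.
P(A | observation) = 0.06625 / 0.145239 = 0.456144.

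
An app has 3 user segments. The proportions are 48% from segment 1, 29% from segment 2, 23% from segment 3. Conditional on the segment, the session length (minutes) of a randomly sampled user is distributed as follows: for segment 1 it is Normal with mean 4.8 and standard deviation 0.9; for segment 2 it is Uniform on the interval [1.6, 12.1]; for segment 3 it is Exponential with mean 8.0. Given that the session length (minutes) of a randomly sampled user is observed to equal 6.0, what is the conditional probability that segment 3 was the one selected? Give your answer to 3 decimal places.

0.106

Likelihoods f(6.0 | ·): 1: 0.182233; 2: 0.0952381; 3: 0.0590458.
Posterior ∝ prior × likelihood. Numerator for 3: 0.23·0.0590458 = 0.0135805.
Normalizing constant: 0.48·0.182233 + 0.29·0.0952381 + 0.23·0.0590458 = 0.128672.
P(3 | observation) = 0.0135805 / 0.128672 = 0.105544.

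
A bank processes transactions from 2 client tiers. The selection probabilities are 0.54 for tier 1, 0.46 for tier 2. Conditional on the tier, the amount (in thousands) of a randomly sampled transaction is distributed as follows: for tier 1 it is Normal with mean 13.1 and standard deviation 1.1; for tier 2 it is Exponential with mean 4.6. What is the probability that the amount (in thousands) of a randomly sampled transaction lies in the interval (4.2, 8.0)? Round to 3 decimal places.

0.104

Conditional on each tier, P(4.2 < X < 8.0): 1: 1.77296e-06; 2: 0.225628.
By total probability, P(4.2 < X < 8.0) = 0.54·1.77296e-06 + 0.46·0.225628 = 0.10379.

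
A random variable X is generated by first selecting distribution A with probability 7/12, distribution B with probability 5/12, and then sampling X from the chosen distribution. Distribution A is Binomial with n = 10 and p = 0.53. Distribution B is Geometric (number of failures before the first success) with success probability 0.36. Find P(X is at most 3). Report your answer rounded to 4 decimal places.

0.4209

Conditional on each component, P(X ≤ 3): A: 0.127065; B: 0.832228.
By total probability, P(X ≤ 3) = 0.583333·0.127065 + 0.416667·0.832228 = 0.420883.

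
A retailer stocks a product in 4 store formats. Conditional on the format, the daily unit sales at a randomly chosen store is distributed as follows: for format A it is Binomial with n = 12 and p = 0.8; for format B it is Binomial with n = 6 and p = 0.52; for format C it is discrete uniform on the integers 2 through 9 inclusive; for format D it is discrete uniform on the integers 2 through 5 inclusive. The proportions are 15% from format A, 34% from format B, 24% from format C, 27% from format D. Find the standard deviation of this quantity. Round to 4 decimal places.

2.7172

Per component, A: μ=9.6, E[X²]=94.08; B: μ=3.12, E[X²]=11.232; C: μ=5.5, E[X²]=35.5; D: μ=3.5, E[X²]=13.5.
E[X] = 0.15·9.6 + 0.34·3.12 + 0.24·5.5 + 0.27·3.5 = 4.7658.
E[X²] = 0.15·94.08 + 0.34·11.232 + 0.24·35.5 + 0.27·13.5 = 30.0959.
Var(X) = E[X²] − (E[X])² = 30.0959 − 22.7128 = 7.38303.
SD(X) = √7.38303 = 2.71717.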